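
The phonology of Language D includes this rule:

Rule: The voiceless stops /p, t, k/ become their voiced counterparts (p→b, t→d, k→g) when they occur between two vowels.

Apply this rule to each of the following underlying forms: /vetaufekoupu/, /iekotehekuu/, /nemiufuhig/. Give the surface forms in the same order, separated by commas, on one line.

/vetaufekoupu/: /t/ is a voiceless stop between vowels /e/ and /a/, so it voices to [d]. /k/ is a voiceless stop between vowels /e/ and /o/, so it voices to [g]. /p/ is a voiceless stop between vowels /u/ and /u/, so it voices to [b]. → [vedaufegoubu].
/iekotehekuu/: /k/ is a voiceless stop between vowels /e/ and /o/, so it voices to [g]. /t/ is a voiceless stop between vowels /o/ and /e/, so it voices to [d]. /k/ is a voiceless stop between vowels /e/ and /u/, so it voices to [g]. → [iegodeheguu].
/nemiufuhig/: the rule's environment is not met; surfaces unchanged as [nemiufuhig].

vedaufegoubu, iegodeheguu, nemiufuhig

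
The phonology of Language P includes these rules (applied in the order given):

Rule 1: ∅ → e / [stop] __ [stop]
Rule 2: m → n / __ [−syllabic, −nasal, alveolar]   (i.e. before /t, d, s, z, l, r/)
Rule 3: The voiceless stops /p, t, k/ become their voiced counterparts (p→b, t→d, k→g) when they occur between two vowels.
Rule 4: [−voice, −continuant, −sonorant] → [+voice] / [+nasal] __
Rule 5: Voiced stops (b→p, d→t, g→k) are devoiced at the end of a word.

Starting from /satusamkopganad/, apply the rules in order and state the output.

sadusamgobeganat

Rule 1 (stop-cluster e-epenthesis): /p/ and /g/ form a stop–stop cluster, so [e] is inserted between them. /satusamkopganad/ → satusamkopeganad.
Rule 2 (nasal place assimilation): no segment meets the environment; /satusamkopeganad/ is unchanged.
Rule 3 (intervocalic voicing): /t/ is a voiceless stop between vowels /a/ and /u/, so it voices to [d]. /p/ is a voiceless stop between vowels /o/ and /e/, so it voices to [b]. /satusamkopeganad/ → sadusamkobeganad.
Rule 4 (post-nasal voicing): /k/ is a voiceless stop immediately after the nasal /m/, so it voices to [g]. /sadusamkobeganad/ → sadusamgobeganad.
Rule 5 (final devoicing): /d/ is a voiced stop in word-final position, so it devoices to [t]. /sadusamgobeganad/ → sadusamgobeganat.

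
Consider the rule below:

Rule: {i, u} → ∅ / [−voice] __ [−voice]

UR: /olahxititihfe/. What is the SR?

/i/ is a high vowel flanked by voiceless consonants /x/ and /t/, so it deletes.
/i/ is a high vowel flanked by voiceless consonants /t/ and /t/, so it deletes.
/i/ is a high vowel flanked by voiceless consonants /t/ and /h/, so it deletes.
Surface form: [olahxtthfe].

olahxtthfe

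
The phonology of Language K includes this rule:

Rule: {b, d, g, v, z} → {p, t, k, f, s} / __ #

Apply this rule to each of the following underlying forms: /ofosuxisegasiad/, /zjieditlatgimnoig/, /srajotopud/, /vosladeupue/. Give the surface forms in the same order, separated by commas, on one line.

/ofosuxisegasiad/: /d/ is a voiced obstruent in word-final position, so it devoices to [t]. → [ofosuxisegasiat].
/zjieditlatgimnoig/: /g/ is a voiced obstruent in word-final position, so it devoices to [k]. → [zjieditlatgimnoik].
/srajotopud/: /d/ is a voiced obstruent in word-final position, so it devoices to [t]. → [srajotoput].
/vosladeupue/: the rule's environment is not met; surfaces unchanged as [vosladeupue].

ofosuxisegasiat, zjieditlatgimnoik, srajotoput, vosladeupue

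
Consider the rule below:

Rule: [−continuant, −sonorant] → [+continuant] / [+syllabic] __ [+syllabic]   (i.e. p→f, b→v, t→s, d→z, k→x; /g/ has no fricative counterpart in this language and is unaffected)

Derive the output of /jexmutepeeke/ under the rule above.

jexmusefeexe

/t/ is a stop between vowels /u/ and /e/, so it spirantizes to the fricative [s].
/p/ is a stop between vowels /e/ and /e/, so it spirantizes to the fricative [f].
/k/ is a stop between vowels /e/ and /e/, so it spirantizes to the fricative [x].
Surface form: [jexmusefeexe].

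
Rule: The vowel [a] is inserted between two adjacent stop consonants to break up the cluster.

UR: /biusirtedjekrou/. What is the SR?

biusirtedjekrou

No segment of /biusirtedjekrou/ meets the structural description of the rule, so the form surfaces unchanged.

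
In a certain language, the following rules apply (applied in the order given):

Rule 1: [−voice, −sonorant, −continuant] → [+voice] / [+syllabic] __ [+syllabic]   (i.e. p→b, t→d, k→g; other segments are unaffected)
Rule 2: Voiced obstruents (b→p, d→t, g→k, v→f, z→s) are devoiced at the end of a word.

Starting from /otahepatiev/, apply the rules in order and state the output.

odahebadief

Rule 1 (intervocalic voicing): /t/ is a voiceless stop between vowels /o/ and /a/, so it voices to [d]. /p/ is a voiceless stop between vowels /e/ and /a/, so it voices to [b]. /t/ is a voiceless stop between vowels /a/ and /i/, so it voices to [d]. /otahepatiev/ → odahebadiev.
Rule 2 (final devoicing): /v/ is a voiced obstruent in word-final position, so it devoices to [f]. /odahebadiev/ → odahebadief.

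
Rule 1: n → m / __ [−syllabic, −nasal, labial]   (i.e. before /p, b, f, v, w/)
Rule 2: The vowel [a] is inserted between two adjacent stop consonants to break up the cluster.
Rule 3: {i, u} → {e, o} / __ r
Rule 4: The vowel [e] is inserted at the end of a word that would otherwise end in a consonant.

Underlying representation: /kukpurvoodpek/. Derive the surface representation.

Rule 1 (nasal place assimilation): no segment meets the environment; /kukpurvoodpek/ is unchanged.
Rule 2 (stop-cluster a-epenthesis): /k/ and /p/ form a stop–stop cluster, so [a] is inserted between them. /d/ and /p/ form a stop–stop cluster, so [a] is inserted between them. /kukpurvoodpek/ → kukapurvoodapek.
Rule 3 (pre-rhotic lowering): /u/ is a high vowel immediately before /r/, so it lowers to [o]. /kukapurvoodapek/ → kukaporvoodapek.
Rule 4 (final e-epenthesis): the form ends in the consonant /k/, so [e] is inserted word-finally. /kukaporvoodapek/ → kukaporvoodapeke.

kukaporvoodapeke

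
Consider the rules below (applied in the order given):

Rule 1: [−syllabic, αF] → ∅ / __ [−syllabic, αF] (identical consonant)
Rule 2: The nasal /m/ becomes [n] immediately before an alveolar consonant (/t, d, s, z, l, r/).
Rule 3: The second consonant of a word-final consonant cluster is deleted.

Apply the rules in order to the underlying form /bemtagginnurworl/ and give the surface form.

Rule 1 (degemination): /gg/ is a geminate; the first /g/ deletes. /nn/ is a geminate; the first /n/ deletes. /bemtagginnurworl/ → bemtaginurworl.
Rule 2 (nasal place assimilation): /m/ precedes the alveolar consonant /t/, so it assimilates in place to [n]. /bemtaginurworl/ → bentaginurworl.
Rule 3 (final cluster simplification): /l/ is the second consonant of a word-final cluster /rl/, so it deletes. /bentaginurworl/ → bentaginurwor.

bentaginurwor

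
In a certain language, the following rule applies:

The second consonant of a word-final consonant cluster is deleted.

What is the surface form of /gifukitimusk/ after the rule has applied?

gifukitimus

/k/ is the second consonant of a word-final cluster /sk/, so it deletes.
Surface form: [gifukitimus].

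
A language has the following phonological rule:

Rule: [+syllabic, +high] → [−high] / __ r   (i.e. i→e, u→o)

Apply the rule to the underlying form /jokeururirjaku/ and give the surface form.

jokeororerjaku

/u/ is a high vowel immediately before /r/, so it lowers to [o].
/u/ is a high vowel immediately before /r/, so it lowers to [o].
/i/ is a high vowel immediately before /r/, so it lowers to [e].
The other instance of /u/ does not occur in the required environment and remains unchanged.
Surface form: [jokeororerjaku].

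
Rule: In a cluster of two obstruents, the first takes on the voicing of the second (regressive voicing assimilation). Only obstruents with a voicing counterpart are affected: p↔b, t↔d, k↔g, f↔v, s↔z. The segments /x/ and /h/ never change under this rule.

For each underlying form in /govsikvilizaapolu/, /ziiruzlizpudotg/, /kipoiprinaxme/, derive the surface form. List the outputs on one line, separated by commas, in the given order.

gofsigvilizaapolu, ziiruzlispudodg, kipoiprinaxme

/govsikvilizaapolu/: /v/ precedes the voiceless obstruent /s/, so it devoices to [f] by assimilation. /k/ precedes the voiced obstruent /v/, so it voices to [g] by assimilation. → [gofsigvilizaapolu].
/ziiruzlizpudotg/: /z/ precedes the voiceless obstruent /p/, so it devoices to [s] by assimilation. /t/ precedes the voiced obstruent /g/, so it voices to [d] by assimilation. → [ziiruzlispudodg].
/kipoiprinaxme/: the rule's environment is not met; surfaces unchanged as [kipoiprinaxme].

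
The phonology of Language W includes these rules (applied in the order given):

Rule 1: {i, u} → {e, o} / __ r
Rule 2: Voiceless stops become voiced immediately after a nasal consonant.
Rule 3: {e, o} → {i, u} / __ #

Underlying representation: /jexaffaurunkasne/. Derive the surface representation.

Rule 1 (pre-rhotic lowering): /u/ is a high vowel immediately before /r/, so it lowers to [o]. /jexaffaurunkasne/ → jexaffaorunkasne.
Rule 2 (post-nasal voicing): /k/ is a voiceless stop immediately after the nasal /n/, so it voices to [g]. /jexaffaorunkasne/ → jexaffaorungasne.
Rule 3 (final vowel raising): /e/ is a mid vowel in word-final position, so it raises to [i]. /jexaffaorungasne/ → jexaffaorungasni.

jexaffaorungasni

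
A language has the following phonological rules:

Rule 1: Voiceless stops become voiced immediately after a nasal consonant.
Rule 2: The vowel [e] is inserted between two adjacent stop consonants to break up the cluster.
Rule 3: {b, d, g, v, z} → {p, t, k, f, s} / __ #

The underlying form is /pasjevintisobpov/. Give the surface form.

Rule 1 (post-nasal voicing): /t/ is a voiceless stop immediately after the nasal /n/, so it voices to [d]. /pasjevintisobpov/ → pasjevindisobpov.
Rule 2 (stop-cluster e-epenthesis): /b/ and /p/ form a stop–stop cluster, so [e] is inserted between them. /pasjevindisobpov/ → pasjevindisobepov.
Rule 3 (final devoicing): /v/ is a voiced obstruent in word-final position, so it devoices to [f]. /pasjevindisobepov/ → pasjevindisobepof.

pasjevindisobepof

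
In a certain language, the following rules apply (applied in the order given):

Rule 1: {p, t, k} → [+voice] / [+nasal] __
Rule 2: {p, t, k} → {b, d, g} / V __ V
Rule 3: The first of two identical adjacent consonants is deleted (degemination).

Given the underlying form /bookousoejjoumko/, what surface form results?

boogousoejoumgo

Rule 1 (post-nasal voicing): /k/ is a voiceless stop immediately after the nasal /m/, so it voices to [g]. /bookousoejjoumko/ → bookousoejjoumgo.
Rule 2 (intervocalic voicing): /k/ is a voiceless stop between vowels /o/ and /o/, so it voices to [g]. /bookousoejjoumgo/ → boogousoejjoumgo.
Rule 3 (degemination): /jj/ is a geminate; the first /j/ deletes. /boogousoejjoumgo/ → boogousoejoumgo.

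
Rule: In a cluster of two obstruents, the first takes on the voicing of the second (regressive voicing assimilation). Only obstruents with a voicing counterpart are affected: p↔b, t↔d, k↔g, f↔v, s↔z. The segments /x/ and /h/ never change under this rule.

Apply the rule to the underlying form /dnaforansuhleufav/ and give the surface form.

dnaforansuhleufav

No segment of /dnaforansuhleufav/ meets the structural description of the rule, so the form surfaces unchanged.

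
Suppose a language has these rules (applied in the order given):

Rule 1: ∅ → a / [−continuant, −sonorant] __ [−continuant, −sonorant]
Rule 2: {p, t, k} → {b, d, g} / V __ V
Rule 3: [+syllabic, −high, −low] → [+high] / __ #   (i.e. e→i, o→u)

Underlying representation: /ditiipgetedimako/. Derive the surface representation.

didiibagededimagu

Rule 1 (stop-cluster a-epenthesis): /p/ and /g/ form a stop–stop cluster, so [a] is inserted between them. /ditiipgetedimako/ → ditiipagetedimako.
Rule 2 (intervocalic voicing): /t/ is a voiceless stop between vowels /i/ and /i/, so it voices to [d]. /p/ is a voiceless stop between vowels /i/ and /a/, so it voices to [b]. /t/ is a voiceless stop between vowels /e/ and /e/, so it voices to [d]. /k/ is a voiceless stop between vowels /a/ and /o/, so it voices to [g]. /ditiipagetedimako/ → didiibagededimago.
Rule 3 (final vowel raising): /o/ is a mid vowel in word-final position, so it raises to [u]. /didiibagededimago/ → didiibagededimagu.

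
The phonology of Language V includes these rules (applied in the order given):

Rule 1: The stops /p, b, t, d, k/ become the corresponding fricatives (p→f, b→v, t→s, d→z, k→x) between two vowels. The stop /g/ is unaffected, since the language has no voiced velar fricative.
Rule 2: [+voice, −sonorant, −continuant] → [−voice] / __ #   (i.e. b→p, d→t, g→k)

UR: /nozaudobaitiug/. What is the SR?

Rule 1 (intervocalic spirantization): /d/ is a stop between vowels /u/ and /o/, so it spirantizes to the fricative [z]. /b/ is a stop between vowels /o/ and /a/, so it spirantizes to the fricative [v]. /t/ is a stop between vowels /i/ and /i/, so it spirantizes to the fricative [s]. /nozaudobaitiug/ → nozauzovaisiug.
Rule 2 (final devoicing): /g/ is a voiced stop in word-final position, so it devoices to [k]. /nozauzovaisiug/ → nozauzovaisiuk.

nozauzovaisiuk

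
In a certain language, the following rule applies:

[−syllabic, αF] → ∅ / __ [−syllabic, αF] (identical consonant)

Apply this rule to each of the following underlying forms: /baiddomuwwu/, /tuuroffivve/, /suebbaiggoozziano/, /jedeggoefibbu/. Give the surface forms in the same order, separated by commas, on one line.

/baiddomuwwu/: /dd/ is a geminate; the first /d/ deletes. /ww/ is a geminate; the first /w/ deletes. → [baidomuwu].
/tuuroffivve/: /ff/ is a geminate; the first /f/ deletes. /vv/ is a geminate; the first /v/ deletes. → [tuurofive].
/suebbaiggoozziano/: /bb/ is a geminate; the first /b/ deletes. /gg/ is a geminate; the first /g/ deletes. /zz/ is a geminate; the first /z/ deletes. → [suebaigooziano].
/jedeggoefibbu/: /gg/ is a geminate; the first /g/ deletes. /bb/ is a geminate; the first /b/ deletes. → [jedegoefibu].

baidomuwu, tuurofive, suebaigooziano, jedegoefibu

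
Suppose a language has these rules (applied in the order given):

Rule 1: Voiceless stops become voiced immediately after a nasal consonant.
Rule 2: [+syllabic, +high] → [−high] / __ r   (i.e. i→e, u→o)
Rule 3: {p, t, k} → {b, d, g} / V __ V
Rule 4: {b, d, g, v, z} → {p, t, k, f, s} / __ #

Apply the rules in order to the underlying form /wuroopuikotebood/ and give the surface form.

Rule 1 (post-nasal voicing): no segment meets the environment; /wuroopuikotebood/ is unchanged.
Rule 2 (pre-rhotic lowering): /u/ is a high vowel immediately before /r/, so it lowers to [o]. /wuroopuikotebood/ → woroopuikotebood.
Rule 3 (intervocalic voicing): /p/ is a voiceless stop between vowels /o/ and /u/, so it voices to [b]. /k/ is a voiceless stop between vowels /i/ and /o/, so it voices to [g]. /t/ is a voiceless stop between vowels /o/ and /e/, so it voices to [d]. /woroopuikotebood/ → woroobuigodebood.
Rule 4 (final devoicing): /d/ is a voiced obstruent in word-final position, so it devoices to [t]. /woroobuigodebood/ → woroobuigodeboot.

woroobuigodeboot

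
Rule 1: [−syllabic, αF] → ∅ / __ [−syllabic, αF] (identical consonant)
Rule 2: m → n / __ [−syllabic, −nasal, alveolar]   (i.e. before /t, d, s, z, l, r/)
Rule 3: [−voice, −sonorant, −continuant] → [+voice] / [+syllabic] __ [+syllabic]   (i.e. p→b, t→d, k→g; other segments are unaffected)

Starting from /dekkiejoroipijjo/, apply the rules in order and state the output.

degiejoroibijo

Rule 1 (degemination): /kk/ is a geminate; the first /k/ deletes. /jj/ is a geminate; the first /j/ deletes. /dekkiejoroipijjo/ → dekiejoroipijo.
Rule 2 (nasal place assimilation): no segment meets the environment; /dekiejoroipijo/ is unchanged.
Rule 3 (intervocalic voicing): /k/ is a voiceless stop between vowels /e/ and /i/, so it voices to [g]. /p/ is a voiceless stop between vowels /i/ and /i/, so it voices to [b]. /dekiejoroipijo/ → degiejoroibijo.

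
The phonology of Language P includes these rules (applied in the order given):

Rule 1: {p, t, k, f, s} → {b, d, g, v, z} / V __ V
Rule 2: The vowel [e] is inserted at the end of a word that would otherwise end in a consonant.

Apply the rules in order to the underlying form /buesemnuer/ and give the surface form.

Rule 1 (intervocalic voicing): /s/ is a voiceless obstruent between vowels /e/ and /e/, so it voices to [z]. /buesemnuer/ → buezemnuer.
Rule 2 (final e-epenthesis): the form ends in the consonant /r/, so [e] is inserted word-finally. /buezemnuer/ → buezemnuere.

buezemnuere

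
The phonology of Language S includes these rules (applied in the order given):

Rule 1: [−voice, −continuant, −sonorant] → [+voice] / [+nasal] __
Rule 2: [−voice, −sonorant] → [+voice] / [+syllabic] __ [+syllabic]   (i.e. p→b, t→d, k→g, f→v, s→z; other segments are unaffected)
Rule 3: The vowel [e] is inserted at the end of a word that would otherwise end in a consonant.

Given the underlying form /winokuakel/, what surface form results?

Rule 1 (post-nasal voicing): no segment meets the environment; /winokuakel/ is unchanged.
Rule 2 (intervocalic voicing): /k/ is a voiceless obstruent between vowels /o/ and /u/, so it voices to [g]. /k/ is a voiceless obstruent between vowels /a/ and /e/, so it voices to [g]. /winokuakel/ → winoguagel.
Rule 3 (final e-epenthesis): the form ends in the consonant /l/, so [e] is inserted word-finally. /winoguagel/ → winoguagele.

winoguagele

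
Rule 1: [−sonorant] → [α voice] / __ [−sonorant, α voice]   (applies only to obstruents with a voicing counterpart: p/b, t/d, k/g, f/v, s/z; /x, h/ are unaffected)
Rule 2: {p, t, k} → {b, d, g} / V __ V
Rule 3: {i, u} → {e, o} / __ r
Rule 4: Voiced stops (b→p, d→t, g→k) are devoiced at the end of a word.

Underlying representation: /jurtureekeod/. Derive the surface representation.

Rule 1 (regressive voicing assimilation): no segment meets the environment; /jurtureekeod/ is unchanged.
Rule 2 (intervocalic voicing): /k/ is a voiceless stop between vowels /e/ and /e/, so it voices to [g]. /jurtureekeod/ → jurtureegeod.
Rule 3 (pre-rhotic lowering): /u/ is a high vowel immediately before /r/, so it lowers to [o]. /u/ is a high vowel immediately before /r/, so it lowers to [o]. /jurtureegeod/ → jortoreegeod.
Rule 4 (final devoicing): /d/ is a voiced stop in word-final position, so it devoices to [t]. /jortoreegeod/ → jortoreegeot.

jortoreegeot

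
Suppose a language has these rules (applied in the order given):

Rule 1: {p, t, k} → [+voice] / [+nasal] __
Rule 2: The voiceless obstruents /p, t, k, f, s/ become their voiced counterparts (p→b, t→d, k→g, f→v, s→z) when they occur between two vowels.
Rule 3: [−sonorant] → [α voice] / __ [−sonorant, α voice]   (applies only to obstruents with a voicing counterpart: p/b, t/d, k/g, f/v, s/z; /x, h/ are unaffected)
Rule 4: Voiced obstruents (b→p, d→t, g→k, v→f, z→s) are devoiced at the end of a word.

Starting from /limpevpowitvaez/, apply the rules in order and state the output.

Rule 1 (post-nasal voicing): /p/ is a voiceless stop immediately after the nasal /m/, so it voices to [b]. /limpevpowitvaez/ → limbevpowitvaez.
Rule 2 (intervocalic voicing): no segment meets the environment; /limbevpowitvaez/ is unchanged.
Rule 3 (regressive voicing assimilation): /v/ precedes the voiceless obstruent /p/, so it devoices to [f] by assimilation. /t/ precedes the voiced obstruent /v/, so it voices to [d] by assimilation. /limbevpowitvaez/ → limbefpowidvaez.
Rule 4 (final devoicing): /z/ is a voiced obstruent in word-final position, so it devoices to [s]. /limbefpowidvaez/ → limbefpowidvaes.

limbefpowidvaes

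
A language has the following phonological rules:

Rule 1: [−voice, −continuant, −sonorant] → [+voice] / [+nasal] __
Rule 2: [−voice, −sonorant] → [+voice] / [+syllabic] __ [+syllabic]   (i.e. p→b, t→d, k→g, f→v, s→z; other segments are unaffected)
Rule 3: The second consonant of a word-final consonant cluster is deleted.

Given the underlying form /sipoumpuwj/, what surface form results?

Rule 1 (post-nasal voicing): /p/ is a voiceless stop immediately after the nasal /m/, so it voices to [b]. /sipoumpuwj/ → sipoumbuwj.
Rule 2 (intervocalic voicing): /p/ is a voiceless obstruent between vowels /i/ and /o/, so it voices to [b]. /sipoumbuwj/ → siboumbuwj.
Rule 3 (final cluster simplification): /j/ is the second consonant of a word-final cluster /wj/, so it deletes. /siboumbuwj/ → siboumbuw.

siboumbuw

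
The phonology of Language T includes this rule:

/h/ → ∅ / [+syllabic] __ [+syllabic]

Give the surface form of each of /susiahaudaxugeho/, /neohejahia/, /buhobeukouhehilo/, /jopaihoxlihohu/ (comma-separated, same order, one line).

/susiahaudaxugeho/: /h/ occurs between vowels /a/ and /a/, so it deletes. /h/ occurs between vowels /e/ and /o/, so it deletes. → [susiaaudaxugeo].
/neohejahia/: /h/ occurs between vowels /o/ and /e/, so it deletes. /h/ occurs between vowels /a/ and /i/, so it deletes. → [neoejaia].
/buhobeukouhehilo/: /h/ occurs between vowels /u/ and /o/, so it deletes. /h/ occurs between vowels /u/ and /e/, so it deletes. /h/ occurs between vowels /e/ and /i/, so it deletes. → [buobeukoueilo].
/jopaihoxlihohu/: /h/ occurs between vowels /i/ and /o/, so it deletes. /h/ occurs between vowels /i/ and /o/, so it deletes. /h/ occurs between vowels /o/ and /u/, so it deletes. → [jopaioxliou].

susiaaudaxugeo, neoejaia, buobeukoueilo, jopaioxliou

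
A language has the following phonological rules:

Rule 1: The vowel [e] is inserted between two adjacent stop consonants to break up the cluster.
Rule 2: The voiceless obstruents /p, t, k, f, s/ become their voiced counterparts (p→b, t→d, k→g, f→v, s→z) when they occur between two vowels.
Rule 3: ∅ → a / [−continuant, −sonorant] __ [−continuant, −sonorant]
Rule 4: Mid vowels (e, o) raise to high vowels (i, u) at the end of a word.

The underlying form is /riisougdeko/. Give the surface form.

riizougedegu

Rule 1 (stop-cluster e-epenthesis): /g/ and /d/ form a stop–stop cluster, so [e] is inserted between them. /riisougdeko/ → riisougedeko.
Rule 2 (intervocalic voicing): /s/ is a voiceless obstruent between vowels /i/ and /o/, so it voices to [z]. /k/ is a voiceless obstruent between vowels /e/ and /o/, so it voices to [g]. /riisougedeko/ → riizougedego.
Rule 3 (stop-cluster a-epenthesis): no segment meets the environment; /riizougedego/ is unchanged.
Rule 4 (final vowel raising): /o/ is a mid vowel in word-final position, so it raises to [u]. /riizougedego/ → riizougedegu.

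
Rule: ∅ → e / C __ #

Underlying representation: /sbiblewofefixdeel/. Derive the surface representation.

the form ends in the consonant /l/, so [e] is inserted word-finally.
Surface form: [sbiblewofefixdeele].

sbiblewofefixdeele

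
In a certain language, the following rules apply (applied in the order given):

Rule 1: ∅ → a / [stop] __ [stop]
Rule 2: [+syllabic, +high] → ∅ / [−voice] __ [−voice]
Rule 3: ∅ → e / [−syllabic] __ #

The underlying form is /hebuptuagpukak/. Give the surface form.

hebupatuagapkake

Rule 1 (stop-cluster a-epenthesis): /p/ and /t/ form a stop–stop cluster, so [a] is inserted between them. /g/ and /p/ form a stop–stop cluster, so [a] is inserted between them. /hebuptuagpukak/ → hebupatuagapukak.
Rule 2 (high vowel syncope): /u/ is a high vowel flanked by voiceless consonants /p/ and /k/, so it deletes. /hebupatuagapukak/ → hebupatuagapkak.
Rule 3 (final e-epenthesis): the form ends in the consonant /k/, so [e] is inserted word-finally. /hebupatuagapkak/ → hebupatuagapkake.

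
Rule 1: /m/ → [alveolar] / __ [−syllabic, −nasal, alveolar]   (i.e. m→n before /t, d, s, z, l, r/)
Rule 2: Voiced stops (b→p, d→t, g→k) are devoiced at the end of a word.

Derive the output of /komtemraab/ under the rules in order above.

Rule 1 (nasal place assimilation): /m/ precedes the alveolar consonant /t/, so it assimilates in place to [n]. /m/ precedes the alveolar consonant /r/, so it assimilates in place to [n]. /komtemraab/ → kontenraab.
Rule 2 (final devoicing): /b/ is a voiced stop in word-final position, so it devoices to [p]. /kontenraab/ → kontenraap.

kontenraap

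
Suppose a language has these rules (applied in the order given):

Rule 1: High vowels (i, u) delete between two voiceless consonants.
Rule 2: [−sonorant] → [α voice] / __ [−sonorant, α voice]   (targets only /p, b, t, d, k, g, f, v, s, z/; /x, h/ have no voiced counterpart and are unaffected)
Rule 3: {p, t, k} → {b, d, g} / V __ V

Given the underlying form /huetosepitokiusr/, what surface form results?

huedoseptogiusr

Rule 1 (high vowel syncope): /i/ is a high vowel flanked by voiceless consonants /p/ and /t/, so it deletes. /huetosepitokiusr/ → huetoseptokiusr.
Rule 2 (regressive voicing assimilation): no segment meets the environment; /huetoseptokiusr/ is unchanged.
Rule 3 (intervocalic voicing): /t/ is a voiceless stop between vowels /e/ and /o/, so it voices to [d]. /k/ is a voiceless stop between vowels /o/ and /i/, so it voices to [g]. /huetoseptokiusr/ → huedoseptogiusr.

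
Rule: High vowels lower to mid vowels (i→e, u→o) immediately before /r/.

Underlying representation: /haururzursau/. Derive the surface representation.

haororzorsau

/u/ is a high vowel immediately before /r/, so it lowers to [o].
/u/ is a high vowel immediately before /r/, so it lowers to [o].
/u/ is a high vowel immediately before /r/, so it lowers to [o].
The other instance of /u/ does not occur in the required environment and remains unchanged.
Surface form: [haororzorsau].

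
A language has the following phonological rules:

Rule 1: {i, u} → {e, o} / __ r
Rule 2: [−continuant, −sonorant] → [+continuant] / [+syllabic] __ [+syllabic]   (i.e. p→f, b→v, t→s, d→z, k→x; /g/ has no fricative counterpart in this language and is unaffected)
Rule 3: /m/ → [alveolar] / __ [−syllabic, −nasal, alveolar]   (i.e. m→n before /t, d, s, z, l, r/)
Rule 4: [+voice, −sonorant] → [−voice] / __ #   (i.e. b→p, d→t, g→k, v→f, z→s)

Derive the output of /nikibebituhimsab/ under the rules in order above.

nixivevisuhinsap

Rule 1 (pre-rhotic lowering): no segment meets the environment; /nikibebituhimsab/ is unchanged.
Rule 2 (intervocalic spirantization): /k/ is a stop between vowels /i/ and /i/, so it spirantizes to the fricative [x]. /b/ is a stop between vowels /i/ and /e/, so it spirantizes to the fricative [v]. /b/ is a stop between vowels /e/ and /i/, so it spirantizes to the fricative [v]. /t/ is a stop between vowels /i/ and /u/, so it spirantizes to the fricative [s]. /nikibebituhimsab/ → nixivevisuhimsab.
Rule 3 (nasal place assimilation): /m/ precedes the alveolar consonant /s/, so it assimilates in place to [n]. /nixivevisuhimsab/ → nixivevisuhinsab.
Rule 4 (final devoicing): /b/ is a voiced obstruent in word-final position, so it devoices to [p]. /nixivevisuhinsab/ → nixivevisuhinsap.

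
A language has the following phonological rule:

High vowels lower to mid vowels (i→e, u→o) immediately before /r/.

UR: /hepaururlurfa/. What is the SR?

hepaororlorfa

/u/ is a high vowel immediately before /r/, so it lowers to [o].
/u/ is a high vowel immediately before /r/, so it lowers to [o].
/u/ is a high vowel immediately before /r/, so it lowers to [o].
Surface form: [hepaororlorfa].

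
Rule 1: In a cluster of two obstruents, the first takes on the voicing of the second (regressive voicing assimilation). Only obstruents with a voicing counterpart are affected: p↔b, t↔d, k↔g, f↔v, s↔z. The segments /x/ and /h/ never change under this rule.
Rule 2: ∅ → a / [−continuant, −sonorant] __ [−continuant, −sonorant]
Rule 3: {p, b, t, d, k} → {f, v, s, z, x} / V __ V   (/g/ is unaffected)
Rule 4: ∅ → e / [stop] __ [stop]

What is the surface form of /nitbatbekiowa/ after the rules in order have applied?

Rule 1 (regressive voicing assimilation): /t/ precedes the voiced obstruent /b/, so it voices to [d] by assimilation. /t/ precedes the voiced obstruent /b/, so it voices to [d] by assimilation. /nitbatbekiowa/ → nidbadbekiowa.
Rule 2 (stop-cluster a-epenthesis): /d/ and /b/ form a stop–stop cluster, so [a] is inserted between them. /d/ and /b/ form a stop–stop cluster, so [a] is inserted between them. /nidbadbekiowa/ → nidabadabekiowa.
Rule 3 (intervocalic spirantization): /d/ is a stop between vowels /i/ and /a/, so it spirantizes to the fricative [z]. /b/ is a stop between vowels /a/ and /a/, so it spirantizes to the fricative [v]. /d/ is a stop between vowels /a/ and /a/, so it spirantizes to the fricative [z]. /b/ is a stop between vowels /a/ and /e/, so it spirantizes to the fricative [v]. /k/ is a stop between vowels /e/ and /i/, so it spirantizes to the fricative [x]. /nidabadabekiowa/ → nizavazavexiowa.
Rule 4 (stop-cluster e-epenthesis): no segment meets the environment; /nizavazavexiowa/ is unchanged.

nizavazavexiowa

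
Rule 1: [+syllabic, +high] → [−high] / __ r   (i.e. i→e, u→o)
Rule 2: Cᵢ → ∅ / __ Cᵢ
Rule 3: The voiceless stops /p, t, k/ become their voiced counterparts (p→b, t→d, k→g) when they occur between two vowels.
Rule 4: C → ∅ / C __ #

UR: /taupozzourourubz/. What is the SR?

Rule 1 (pre-rhotic lowering): /u/ is a high vowel immediately before /r/, so it lowers to [o]. /u/ is a high vowel immediately before /r/, so it lowers to [o]. /taupozzourourubz/ → taupozzooroorubz.
Rule 2 (degemination): /zz/ is a geminate; the first /z/ deletes. /taupozzooroorubz/ → taupozooroorubz.
Rule 3 (intervocalic voicing): /p/ is a voiceless stop between vowels /u/ and /o/, so it voices to [b]. /taupozooroorubz/ → taubozooroorubz.
Rule 4 (final cluster simplification): /z/ is the second consonant of a word-final cluster /bz/, so it deletes. /taubozooroorubz/ → taubozooroorub.

taubozooroorub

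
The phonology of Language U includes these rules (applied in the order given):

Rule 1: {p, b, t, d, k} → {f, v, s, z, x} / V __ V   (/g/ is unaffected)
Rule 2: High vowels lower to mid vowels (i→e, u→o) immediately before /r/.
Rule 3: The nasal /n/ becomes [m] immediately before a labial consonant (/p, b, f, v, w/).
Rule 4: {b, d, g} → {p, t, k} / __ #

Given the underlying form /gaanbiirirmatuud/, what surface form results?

Rule 1 (intervocalic spirantization): /t/ is a stop between vowels /a/ and /u/, so it spirantizes to the fricative [s]. /gaanbiirirmatuud/ → gaanbiirirmasuud.
Rule 2 (pre-rhotic lowering): /i/ is a high vowel immediately before /r/, so it lowers to [e]. /i/ is a high vowel immediately before /r/, so it lowers to [e]. /gaanbiirirmasuud/ → gaanbierermasuud.
Rule 3 (nasal place assimilation): /n/ precedes the labial consonant /b/, so it assimilates in place to [m]. /gaanbierermasuud/ → gaambierermasuud.
Rule 4 (final devoicing): /d/ is a voiced stop in word-final position, so it devoices to [t]. /gaambierermasuud/ → gaambierermasuut.

gaambierermasuut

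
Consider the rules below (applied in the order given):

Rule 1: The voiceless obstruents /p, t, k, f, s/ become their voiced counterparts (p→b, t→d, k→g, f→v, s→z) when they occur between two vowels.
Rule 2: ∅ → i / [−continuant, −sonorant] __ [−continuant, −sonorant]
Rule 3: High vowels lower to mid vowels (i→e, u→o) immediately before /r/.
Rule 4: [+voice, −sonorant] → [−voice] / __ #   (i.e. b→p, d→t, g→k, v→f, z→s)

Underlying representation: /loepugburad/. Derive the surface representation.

Rule 1 (intervocalic voicing): /p/ is a voiceless obstruent between vowels /e/ and /u/, so it voices to [b]. /loepugburad/ → loebugburad.
Rule 2 (stop-cluster i-epenthesis): /g/ and /b/ form a stop–stop cluster, so [i] is inserted between them. /loebugburad/ → loebugiburad.
Rule 3 (pre-rhotic lowering): /u/ is a high vowel immediately before /r/, so it lowers to [o]. /loebugiburad/ → loebugiborad.
Rule 4 (final devoicing): /d/ is a voiced obstruent in word-final position, so it devoices to [t]. /loebugiborad/ → loebugiborat.

loebugiborat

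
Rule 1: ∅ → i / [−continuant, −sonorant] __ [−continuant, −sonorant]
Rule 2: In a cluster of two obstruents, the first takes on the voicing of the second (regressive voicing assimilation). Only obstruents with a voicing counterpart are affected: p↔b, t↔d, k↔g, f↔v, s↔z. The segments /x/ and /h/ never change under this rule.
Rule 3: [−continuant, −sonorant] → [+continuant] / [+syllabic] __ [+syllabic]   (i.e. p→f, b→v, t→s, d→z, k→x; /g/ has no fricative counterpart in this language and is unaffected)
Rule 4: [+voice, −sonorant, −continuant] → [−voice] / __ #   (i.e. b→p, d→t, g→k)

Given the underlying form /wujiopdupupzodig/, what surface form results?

Rule 1 (stop-cluster i-epenthesis): /p/ and /d/ form a stop–stop cluster, so [i] is inserted between them. /wujiopdupupzodig/ → wujiopidupupzodig.
Rule 2 (regressive voicing assimilation): /p/ precedes the voiced obstruent /z/, so it voices to [b] by assimilation. /wujiopidupupzodig/ → wujiopidupubzodig.
Rule 3 (intervocalic spirantization): /p/ is a stop between vowels /o/ and /i/, so it spirantizes to the fricative [f]. /d/ is a stop between vowels /i/ and /u/, so it spirantizes to the fricative [z]. /p/ is a stop between vowels /u/ and /u/, so it spirantizes to the fricative [f]. /d/ is a stop between vowels /o/ and /i/, so it spirantizes to the fricative [z]. /wujiopidupubzodig/ → wujiofizufubzozig.
Rule 4 (final devoicing): /g/ is a voiced stop in word-final position, so it devoices to [k]. /wujiofizufubzozig/ → wujiofizufubzozik.

wujiofizufubzozik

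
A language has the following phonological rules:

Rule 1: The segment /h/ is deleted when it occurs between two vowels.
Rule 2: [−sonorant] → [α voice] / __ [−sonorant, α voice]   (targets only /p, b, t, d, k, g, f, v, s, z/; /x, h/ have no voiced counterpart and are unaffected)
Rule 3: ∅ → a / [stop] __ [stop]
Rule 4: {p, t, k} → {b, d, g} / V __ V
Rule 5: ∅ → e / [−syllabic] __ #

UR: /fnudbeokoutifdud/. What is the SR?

Rule 1 (intervocalic h-deletion): no segment meets the environment; /fnudbeokoutifdud/ is unchanged.
Rule 2 (regressive voicing assimilation): /f/ precedes the voiced obstruent /d/, so it voices to [v] by assimilation. /fnudbeokoutifdud/ → fnudbeokoutivdud.
Rule 3 (stop-cluster a-epenthesis): /d/ and /b/ form a stop–stop cluster, so [a] is inserted between them. /fnudbeokoutivdud/ → fnudabeokoutivdud.
Rule 4 (intervocalic voicing): /k/ is a voiceless stop between vowels /o/ and /o/, so it voices to [g]. /t/ is a voiceless stop between vowels /u/ and /i/, so it voices to [d]. /fnudabeokoutivdud/ → fnudabeogoudivdud.
Rule 5 (final e-epenthesis): the form ends in the consonant /d/, so [e] is inserted word-finally. /fnudabeogoudivdud/ → fnudabeogoudivdude.

fnudabeogoudivdude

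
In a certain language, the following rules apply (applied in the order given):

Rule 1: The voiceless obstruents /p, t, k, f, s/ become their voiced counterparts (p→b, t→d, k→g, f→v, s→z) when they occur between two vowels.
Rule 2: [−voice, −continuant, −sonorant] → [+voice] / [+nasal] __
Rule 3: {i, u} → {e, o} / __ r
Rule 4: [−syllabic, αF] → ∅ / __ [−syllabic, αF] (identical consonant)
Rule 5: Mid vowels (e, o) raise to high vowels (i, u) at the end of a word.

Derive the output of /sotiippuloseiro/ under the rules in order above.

sodiipulozeeru

Rule 1 (intervocalic voicing): /t/ is a voiceless obstruent between vowels /o/ and /i/, so it voices to [d]. /s/ is a voiceless obstruent between vowels /o/ and /e/, so it voices to [z]. /sotiippuloseiro/ → sodiippulozeiro.
Rule 2 (post-nasal voicing): no segment meets the environment; /sodiippulozeiro/ is unchanged.
Rule 3 (pre-rhotic lowering): /i/ is a high vowel immediately before /r/, so it lowers to [e]. /sodiippulozeiro/ → sodiippulozeero.
Rule 4 (degemination): /pp/ is a geminate; the first /p/ deletes. /sodiippulozeero/ → sodiipulozeero.
Rule 5 (final vowel raising): /o/ is a mid vowel in word-final position, so it raises to [u]. /sodiipulozeero/ → sodiipulozeeru.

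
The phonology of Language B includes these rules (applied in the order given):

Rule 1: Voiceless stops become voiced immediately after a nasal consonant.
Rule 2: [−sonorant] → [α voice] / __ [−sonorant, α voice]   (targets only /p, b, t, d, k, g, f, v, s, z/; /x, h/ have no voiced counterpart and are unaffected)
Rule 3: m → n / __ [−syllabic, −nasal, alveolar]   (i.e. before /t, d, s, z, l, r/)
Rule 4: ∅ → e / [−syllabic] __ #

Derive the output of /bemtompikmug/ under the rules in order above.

Rule 1 (post-nasal voicing): /t/ is a voiceless stop immediately after the nasal /m/, so it voices to [d]. /p/ is a voiceless stop immediately after the nasal /m/, so it voices to [b]. /bemtompikmug/ → bemdombikmug.
Rule 2 (regressive voicing assimilation): no segment meets the environment; /bemdombikmug/ is unchanged.
Rule 3 (nasal place assimilation): /m/ precedes the alveolar consonant /d/, so it assimilates in place to [n]. /bemdombikmug/ → bendombikmug.
Rule 4 (final e-epenthesis): the form ends in the consonant /g/, so [e] is inserted word-finally. /bendombikmug/ → bendombikmuge.

bendombikmuge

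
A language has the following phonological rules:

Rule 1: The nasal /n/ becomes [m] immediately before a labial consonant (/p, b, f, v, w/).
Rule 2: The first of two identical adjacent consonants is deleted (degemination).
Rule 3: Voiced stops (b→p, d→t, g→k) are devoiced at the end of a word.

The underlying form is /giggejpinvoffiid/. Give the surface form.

gigejpimvofiit

Rule 1 (nasal place assimilation): /n/ precedes the labial consonant /v/, so it assimilates in place to [m]. /giggejpinvoffiid/ → giggejpimvoffiid.
Rule 2 (degemination): /gg/ is a geminate; the first /g/ deletes. /ff/ is a geminate; the first /f/ deletes. /giggejpimvoffiid/ → gigejpimvofiid.
Rule 3 (final devoicing): /d/ is a voiced stop in word-final position, so it devoices to [t]. /gigejpimvofiid/ → gigejpimvofiit.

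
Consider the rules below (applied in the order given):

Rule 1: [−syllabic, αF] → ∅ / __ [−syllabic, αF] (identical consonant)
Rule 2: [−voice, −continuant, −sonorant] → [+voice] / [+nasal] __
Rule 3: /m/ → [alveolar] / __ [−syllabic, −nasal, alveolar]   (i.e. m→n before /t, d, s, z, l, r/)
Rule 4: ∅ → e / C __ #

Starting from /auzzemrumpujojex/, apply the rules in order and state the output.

Rule 1 (degemination): /zz/ is a geminate; the first /z/ deletes. /auzzemrumpujojex/ → auzemrumpujojex.
Rule 2 (post-nasal voicing): /p/ is a voiceless stop immediately after the nasal /m/, so it voices to [b]. /auzemrumpujojex/ → auzemrumbujojex.
Rule 3 (nasal place assimilation): /m/ precedes the alveolar consonant /r/, so it assimilates in place to [n]. /auzemrumbujojex/ → auzenrumbujojex.
Rule 4 (final e-epenthesis): the form ends in the consonant /x/, so [e] is inserted word-finally. /auzenrumbujojex/ → auzenrumbujojexe.

auzenrumbujojexe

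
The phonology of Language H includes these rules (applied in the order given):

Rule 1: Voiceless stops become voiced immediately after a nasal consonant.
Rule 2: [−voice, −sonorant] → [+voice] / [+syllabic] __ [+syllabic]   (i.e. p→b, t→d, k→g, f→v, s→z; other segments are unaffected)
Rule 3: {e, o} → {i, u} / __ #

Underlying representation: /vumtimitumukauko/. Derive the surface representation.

Rule 1 (post-nasal voicing): /t/ is a voiceless stop immediately after the nasal /m/, so it voices to [d]. /vumtimitumukauko/ → vumdimitumukauko.
Rule 2 (intervocalic voicing): /t/ is a voiceless obstruent between vowels /i/ and /u/, so it voices to [d]. /k/ is a voiceless obstruent between vowels /u/ and /a/, so it voices to [g]. /k/ is a voiceless obstruent between vowels /u/ and /o/, so it voices to [g]. /vumdimitumukauko/ → vumdimidumugaugo.
Rule 3 (final vowel raising): /o/ is a mid vowel in word-final position, so it raises to [u]. /vumdimidumugaugo/ → vumdimidumugaugu.

vumdimidumugaugu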